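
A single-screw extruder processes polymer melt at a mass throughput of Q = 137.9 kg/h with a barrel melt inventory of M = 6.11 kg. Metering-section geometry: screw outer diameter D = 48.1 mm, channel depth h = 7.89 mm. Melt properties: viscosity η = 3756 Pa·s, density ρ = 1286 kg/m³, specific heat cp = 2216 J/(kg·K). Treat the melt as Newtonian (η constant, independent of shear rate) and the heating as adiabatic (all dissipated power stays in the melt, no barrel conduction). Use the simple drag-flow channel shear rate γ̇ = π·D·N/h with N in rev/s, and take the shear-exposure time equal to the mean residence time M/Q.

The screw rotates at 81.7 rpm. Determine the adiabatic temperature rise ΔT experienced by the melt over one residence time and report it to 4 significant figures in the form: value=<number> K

Throughput in SI: Q_s = 137.9 kg/h ÷ 3600 s/h = 0.0383056 kg/s
Mean residence time: t_res = M/Q_s = 6.11 kg / 0.0383056 kg/s = 159.507 s
Convert to SI: D = 0.0481 m, h = 0.00789 m, N = 81.7/60 = 1.36167 rev/s
γ̇ = π·D·N / h = π · 0.0481 · 1.36167 / 0.00789 = 26.0789 s⁻¹
Adiabatic rise: ΔT = η γ̇² t_res / (ρ cp) = 3756·(26.0789)²·159.507 / (1286·2216) = 142.979 K

value=143.0 K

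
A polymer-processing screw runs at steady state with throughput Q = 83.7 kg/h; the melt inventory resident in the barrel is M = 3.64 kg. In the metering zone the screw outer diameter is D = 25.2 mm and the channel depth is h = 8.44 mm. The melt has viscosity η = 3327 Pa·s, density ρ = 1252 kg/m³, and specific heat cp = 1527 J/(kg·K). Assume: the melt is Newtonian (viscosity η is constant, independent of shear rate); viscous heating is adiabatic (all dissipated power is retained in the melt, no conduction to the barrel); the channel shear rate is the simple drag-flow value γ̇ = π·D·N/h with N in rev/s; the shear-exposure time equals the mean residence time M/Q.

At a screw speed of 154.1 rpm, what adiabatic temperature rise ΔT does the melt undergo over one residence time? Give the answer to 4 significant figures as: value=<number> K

value=158.1 K

Throughput in SI: Q_s = 83.7 kg/h ÷ 3600 s/h = 0.02325 kg/s
Mean residence time: t_res = M/Q_s = 3.64 kg / 0.02325 kg/s = 156.559 s
Convert to SI: D = 0.0252 m, h = 0.00844 m, N = 154.1/60 = 2.56833 rev/s
γ̇ = π·D·N / h = π · 0.0252 · 2.56833 / 0.00844 = 24.0913 s⁻¹
ΔT = η·γ̇²·t_res/(ρ·cp) = [3327 × 24.0913² × 156.559] / [1252 × 1527] = 158.127 K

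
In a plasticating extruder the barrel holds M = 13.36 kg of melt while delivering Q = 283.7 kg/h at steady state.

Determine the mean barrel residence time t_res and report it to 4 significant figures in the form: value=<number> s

value=169.5 s

Convert throughput: Q = 283.7 kg/h = 283.7/3600 = 0.0788056 kg/s
t_res = M / Q_s = 13.36 / 0.0788056 = 169.531 s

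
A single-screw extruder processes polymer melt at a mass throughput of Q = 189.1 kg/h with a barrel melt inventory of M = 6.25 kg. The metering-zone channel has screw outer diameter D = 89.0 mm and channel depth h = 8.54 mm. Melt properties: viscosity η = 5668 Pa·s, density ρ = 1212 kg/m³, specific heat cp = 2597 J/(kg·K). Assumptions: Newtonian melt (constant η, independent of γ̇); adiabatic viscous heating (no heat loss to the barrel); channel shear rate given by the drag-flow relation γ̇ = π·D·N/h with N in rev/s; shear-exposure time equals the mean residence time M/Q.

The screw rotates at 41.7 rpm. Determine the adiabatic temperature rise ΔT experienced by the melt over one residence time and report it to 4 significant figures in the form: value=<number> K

Convert throughput: Q = 189.1 kg/h = 189.1/3600 = 0.0525278 kg/s
t_res = M / Q_s = 6.25 / 0.0525278 = 118.985 s
Geometry in metres: D = 89.0 mm → 0.089 m, h = 8.54 mm → 0.00854 m; screw speed N = 41.7 rpm = 0.695 rev/s
γ̇ = π·D·N / h = π · 0.089 · 0.695 / 0.00854 = 22.7545 s⁻¹
ΔT = η·γ̇²·t_res / (ρ·cp) = 5668 · (22.7545)² · 118.985 / (1212 · 2597) = 110.938 K

value=110.9 K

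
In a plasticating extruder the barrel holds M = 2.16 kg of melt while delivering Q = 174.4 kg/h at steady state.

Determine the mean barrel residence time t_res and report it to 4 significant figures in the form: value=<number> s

value=44.59 s

Q_s = Q / 3600 = 174.4 / 3600 = 0.0484444 kg/s
t_res = M / Q_s = 2.16 ÷ 0.0484444 = 44.5872 s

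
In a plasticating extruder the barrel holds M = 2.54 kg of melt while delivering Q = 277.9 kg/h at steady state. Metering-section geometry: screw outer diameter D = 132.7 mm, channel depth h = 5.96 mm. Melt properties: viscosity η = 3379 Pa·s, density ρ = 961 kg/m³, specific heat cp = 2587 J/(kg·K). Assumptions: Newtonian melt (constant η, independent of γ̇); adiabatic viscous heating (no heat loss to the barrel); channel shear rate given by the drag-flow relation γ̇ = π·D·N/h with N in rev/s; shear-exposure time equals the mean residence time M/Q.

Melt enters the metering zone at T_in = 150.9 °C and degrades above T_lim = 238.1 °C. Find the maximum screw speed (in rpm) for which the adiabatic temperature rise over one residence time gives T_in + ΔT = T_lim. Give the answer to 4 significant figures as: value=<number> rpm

Convert throughput: Q = 277.9 kg/h = 277.9/3600 = 0.0771944 kg/s
Mean residence time: t_res = M/Q_s = 2.54 kg / 0.0771944 kg/s = 32.9039 s
Geometry in SI: D = 132.7 mm → 0.1327 m, h = 5.96 mm → 0.00596 m
Allowable rise: ΔT_a = T_lim − T_in = 238.1 − 150.9 = 87.2 K
γ̇_max² = ΔT_a·ρ·cp/(η·t_res) = 87.2·961·2587/(3379·32.9039) = 1949.85 s⁻²
γ̇_max = sqrt(1949.85) = 44.1571 s⁻¹
N_max = γ̇_max·h / (π·D) = 44.1571 · 0.00596 / (π · 0.1327) = 0.631285 rev/s = 37.8771 rpm

value=37.88 rpm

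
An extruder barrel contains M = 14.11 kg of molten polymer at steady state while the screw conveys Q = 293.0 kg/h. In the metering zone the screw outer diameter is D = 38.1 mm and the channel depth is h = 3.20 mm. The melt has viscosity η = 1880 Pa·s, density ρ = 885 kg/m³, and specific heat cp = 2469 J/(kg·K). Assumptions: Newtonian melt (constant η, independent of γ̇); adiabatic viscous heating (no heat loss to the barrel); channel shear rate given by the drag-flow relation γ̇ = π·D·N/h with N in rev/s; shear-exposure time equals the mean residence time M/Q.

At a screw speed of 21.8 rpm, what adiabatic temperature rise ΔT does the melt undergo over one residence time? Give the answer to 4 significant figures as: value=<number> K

Convert throughput: Q = 293.0 kg/h = 293.0/3600 = 0.0813889 kg/s
t_res = M / Q_s = 14.11 / 0.0813889 = 173.365 s
D = 38.1 mm = 0.0381 m;  h = 3.20 mm = 0.0032 m;  N = 21.8 rpm / 60 = 0.363333 rev/s
Shear rate: γ̇ = πDN/h = π·0.0381·0.363333/0.0032 = 13.5903 s⁻¹
ΔT = η·γ̇²·t_res/(ρ·cp) = [1880 × 13.5903² × 173.365] / [885 × 2469] = 27.5496 K

value=27.55 K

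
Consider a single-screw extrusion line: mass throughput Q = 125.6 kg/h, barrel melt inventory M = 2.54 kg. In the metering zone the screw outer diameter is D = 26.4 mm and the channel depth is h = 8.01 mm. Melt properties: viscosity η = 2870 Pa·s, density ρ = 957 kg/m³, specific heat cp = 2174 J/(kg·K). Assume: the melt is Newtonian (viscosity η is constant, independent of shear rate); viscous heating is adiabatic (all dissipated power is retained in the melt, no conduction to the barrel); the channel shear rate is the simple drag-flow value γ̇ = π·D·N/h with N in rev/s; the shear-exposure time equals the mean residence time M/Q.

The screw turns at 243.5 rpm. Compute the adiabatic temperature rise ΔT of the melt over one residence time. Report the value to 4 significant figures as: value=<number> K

value=177.3 K

Throughput in SI: Q_s = 125.6 kg/h ÷ 3600 s/h = 0.0348889 kg/s
Mean residence time: t_res = M/Q_s = 2.54 kg / 0.0348889 kg/s = 72.8025 s
Geometry in metres: D = 26.4 mm → 0.0264 m, h = 8.01 mm → 0.00801 m; screw speed N = 243.5 rpm = 4.05833 rev/s
γ̇ = π·D·N / h = π · 0.0264 · 4.05833 / 0.00801 = 42.0213 s⁻¹
ΔT = η·γ̇²·t_res/(ρ·cp) = [2870 × 42.0213² × 72.8025] / [957 × 2174] = 177.335 K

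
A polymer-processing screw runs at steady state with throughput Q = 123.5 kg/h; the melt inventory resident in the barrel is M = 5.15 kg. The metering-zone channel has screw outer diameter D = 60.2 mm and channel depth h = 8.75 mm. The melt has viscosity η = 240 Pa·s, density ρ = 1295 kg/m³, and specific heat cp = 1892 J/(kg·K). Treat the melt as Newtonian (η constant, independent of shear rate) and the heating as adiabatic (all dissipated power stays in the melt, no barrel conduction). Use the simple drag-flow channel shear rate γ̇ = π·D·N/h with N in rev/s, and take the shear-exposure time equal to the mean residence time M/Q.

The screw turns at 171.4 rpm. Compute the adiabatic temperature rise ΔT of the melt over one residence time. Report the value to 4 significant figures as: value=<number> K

value=56.06 K

Throughput in SI: Q_s = 123.5 kg/h ÷ 3600 s/h = 0.0343056 kg/s
Mean residence time: t_res = M/Q_s = 5.15 kg / 0.0343056 kg/s = 150.121 s
Convert to SI: D = 0.0602 m, h = 0.00875 m, N = 171.4/60 = 2.85667 rev/s
γ̇ = π D N / h = (π)(0.0602)(2.85667) / 0.00875 = 61.7444 s⁻¹
ΔT = η·γ̇²·t_res / (ρ·cp) = 240 · (61.7444)² · 150.121 / (1295 · 1892) = 56.0607 K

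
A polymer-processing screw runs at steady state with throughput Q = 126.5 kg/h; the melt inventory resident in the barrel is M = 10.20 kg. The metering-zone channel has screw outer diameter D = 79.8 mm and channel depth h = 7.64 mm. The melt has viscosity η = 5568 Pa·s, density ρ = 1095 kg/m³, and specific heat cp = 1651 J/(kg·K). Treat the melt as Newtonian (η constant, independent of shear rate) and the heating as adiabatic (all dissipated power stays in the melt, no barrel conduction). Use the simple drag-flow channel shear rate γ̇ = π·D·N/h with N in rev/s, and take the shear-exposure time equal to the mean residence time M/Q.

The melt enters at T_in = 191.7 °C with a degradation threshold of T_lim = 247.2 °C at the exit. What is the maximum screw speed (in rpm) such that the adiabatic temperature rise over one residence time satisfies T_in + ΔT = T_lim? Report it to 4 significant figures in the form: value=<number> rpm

Convert throughput: Q = 126.5 kg/h = 126.5/3600 = 0.0351389 kg/s
t_res = M / Q_s = 10.20 / 0.0351389 = 290.277 s
Geometry in SI: D = 79.8 mm → 0.0798 m, h = 7.64 mm → 0.00764 m
ΔT_a = T_lim − T_in = 247.2 − 191.7 = 55.5 K
Invert ΔT = ηγ̇²t_res/(ρcp) for γ̇: γ̇_max² = ΔT_a ρ cp / (η t_res) = 55.5·1095·1651 / (5568·290.277) = 62.0787 s⁻²
Take the square root: γ̇_max = √(62.0787) = 7.87901 s⁻¹
Solve γ̇ = πDN/h for N: N_max = γ̇_max·h/(π·D) = 7.87901 × 0.00764 / (π × 0.0798) = 0.240111 rev/s = 14.4067 rpm

value=14.41 rpm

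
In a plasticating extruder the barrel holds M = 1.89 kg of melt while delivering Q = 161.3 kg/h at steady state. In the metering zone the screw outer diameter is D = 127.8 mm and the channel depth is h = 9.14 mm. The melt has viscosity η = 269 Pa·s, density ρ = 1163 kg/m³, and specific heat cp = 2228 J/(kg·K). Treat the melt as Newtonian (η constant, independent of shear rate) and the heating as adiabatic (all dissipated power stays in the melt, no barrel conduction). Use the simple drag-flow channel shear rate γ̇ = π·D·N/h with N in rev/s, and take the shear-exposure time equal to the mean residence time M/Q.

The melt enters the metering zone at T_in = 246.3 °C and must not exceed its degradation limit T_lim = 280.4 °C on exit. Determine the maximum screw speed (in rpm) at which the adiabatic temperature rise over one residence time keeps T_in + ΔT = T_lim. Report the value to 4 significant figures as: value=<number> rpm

value=120.5 rpm

Throughput in SI: Q_s = 161.3 kg/h ÷ 3600 s/h = 0.0448056 kg/s
Mean residence time: t_res = M/Q_s = 1.89 kg / 0.0448056 kg/s = 42.1823 s
Geometry in SI: D = 127.8 mm → 0.1278 m, h = 9.14 mm → 0.00914 m
ΔT_a = T_lim − T_in = 280.4 − 246.3 = 34.1 K
γ̇_max² = ΔT_a·ρ·cp / (η·t_res) = [34.1 × 1163 × 2228] / [269 × 42.1823] = 7786.94 s⁻²
γ̇_max = √7786.94 = 88.2437 s⁻¹
N_max = γ̇_max h / (πD) = 88.2437·0.00914/(π·0.1278) = 2.00886 rev/s → ×60 = 120.531 rpm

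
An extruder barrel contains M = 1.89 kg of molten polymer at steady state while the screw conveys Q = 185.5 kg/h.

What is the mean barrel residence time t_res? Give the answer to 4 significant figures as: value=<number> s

value=36.68 s

Convert throughput: Q = 185.5 kg/h = 185.5/3600 = 0.0515278 kg/s
t_res = M / Q_s = 1.89 ÷ 0.0515278 = 36.6792 s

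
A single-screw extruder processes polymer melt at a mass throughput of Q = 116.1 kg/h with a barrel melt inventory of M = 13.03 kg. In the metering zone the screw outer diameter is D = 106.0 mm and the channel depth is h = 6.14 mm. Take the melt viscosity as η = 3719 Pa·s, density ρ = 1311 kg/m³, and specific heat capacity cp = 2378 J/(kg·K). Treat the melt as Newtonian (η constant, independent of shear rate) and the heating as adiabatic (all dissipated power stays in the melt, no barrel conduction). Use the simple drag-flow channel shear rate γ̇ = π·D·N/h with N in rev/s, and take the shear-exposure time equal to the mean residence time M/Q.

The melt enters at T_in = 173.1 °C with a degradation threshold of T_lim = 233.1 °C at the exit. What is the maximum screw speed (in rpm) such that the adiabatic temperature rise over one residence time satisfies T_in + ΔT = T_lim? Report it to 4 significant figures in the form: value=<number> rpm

value=12.34 rpm

Convert throughput: Q = 116.1 kg/h = 116.1/3600 = 0.03225 kg/s
t_res = M / Q_s = 13.03 / 0.03225 = 404.031 s
D = 106.0 mm = 0.106 m;  h = 6.14 mm = 0.00614 m
ΔT_a = T_lim − T_in = 233.1 − 173.1 = 60 K
Invert ΔT = ηγ̇²t_res/(ρcp) for γ̇: γ̇_max² = ΔT_a ρ cp / (η t_res) = 60·1311·2378 / (3719·404.031) = 124.487 s⁻²
γ̇_max = sqrt(124.487) = 11.1574 s⁻¹
N_max = γ̇_max h / (πD) = 11.1574·0.00614/(π·0.106) = 0.205719 rev/s → ×60 = 12.3432 rpm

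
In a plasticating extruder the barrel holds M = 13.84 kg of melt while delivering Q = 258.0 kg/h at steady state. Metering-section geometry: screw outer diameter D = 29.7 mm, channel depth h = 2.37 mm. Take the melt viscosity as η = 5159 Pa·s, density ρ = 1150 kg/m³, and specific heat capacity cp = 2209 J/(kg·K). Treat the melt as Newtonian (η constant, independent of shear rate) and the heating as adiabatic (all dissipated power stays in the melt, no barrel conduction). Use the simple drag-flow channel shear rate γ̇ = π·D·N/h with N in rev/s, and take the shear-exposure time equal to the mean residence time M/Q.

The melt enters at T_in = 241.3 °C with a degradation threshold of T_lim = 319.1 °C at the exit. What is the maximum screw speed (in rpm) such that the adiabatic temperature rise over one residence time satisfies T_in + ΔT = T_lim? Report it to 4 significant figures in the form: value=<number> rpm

Q_s = Q / 3600 = 258.0 / 3600 = 0.0716667 kg/s
Mean residence time: t_res = M/Q_s = 13.84 kg / 0.0716667 kg/s = 193.116 s
Geometry in SI: D = 29.7 mm → 0.0297 m, h = 2.37 mm → 0.00237 m
ΔT_a = T_lim − T_in = 319.1 °C − 241.3 °C = 77.8 K
Invert ΔT = ηγ̇²t_res/(ρcp) for γ̇: γ̇_max² = ΔT_a ρ cp / (η t_res) = 77.8·1150·2209 / (5159·193.116) = 198.376 s⁻²
Take the square root: γ̇_max = √(198.376) = 14.0846 s⁻¹
N_max = γ̇_max h / (πD) = 14.0846·0.00237/(π·0.0297) = 0.357756 rev/s → ×60 = 21.4653 rpm

value=21.47 rpm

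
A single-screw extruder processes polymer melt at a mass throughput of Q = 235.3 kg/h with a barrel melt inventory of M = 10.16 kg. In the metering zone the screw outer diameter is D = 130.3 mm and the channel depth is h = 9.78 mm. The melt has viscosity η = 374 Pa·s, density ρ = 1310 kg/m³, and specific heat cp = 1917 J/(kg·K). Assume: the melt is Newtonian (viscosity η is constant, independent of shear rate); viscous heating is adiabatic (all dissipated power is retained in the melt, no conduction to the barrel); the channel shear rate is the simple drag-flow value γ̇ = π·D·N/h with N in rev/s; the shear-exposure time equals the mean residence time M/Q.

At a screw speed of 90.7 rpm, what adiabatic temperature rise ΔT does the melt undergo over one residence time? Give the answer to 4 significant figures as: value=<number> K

value=92.68 K

Throughput in SI: Q_s = 235.3 kg/h ÷ 3600 s/h = 0.0653611 kg/s
t_res = M / Q_s = 10.16 ÷ 0.0653611 = 155.444 s
Convert to SI: D = 0.1303 m, h = 0.00978 m, N = 90.7/60 = 1.51167 rev/s
γ̇ = π·D·N / h = π · 0.1303 · 1.51167 / 0.00978 = 63.272 s⁻¹
ΔT = η·γ̇²·t_res / (ρ·cp) = 374 · (63.272)² · 155.444 / (1310 · 1917) = 92.6777 K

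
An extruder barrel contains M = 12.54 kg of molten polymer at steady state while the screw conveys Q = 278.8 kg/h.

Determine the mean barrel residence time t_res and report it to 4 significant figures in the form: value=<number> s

value=161.9 s

Convert throughput: Q = 278.8 kg/h = 278.8/3600 = 0.0774444 kg/s
Mean residence time: t_res = M/Q_s = 12.54 kg / 0.0774444 kg/s = 161.923 s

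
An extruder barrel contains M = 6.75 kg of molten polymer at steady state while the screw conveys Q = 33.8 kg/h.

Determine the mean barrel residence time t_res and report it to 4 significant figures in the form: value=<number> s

value=718.9 s

Q_s = Q / 3600 = 33.8 / 3600 = 0.00938889 kg/s
Mean residence time: t_res = M/Q_s = 6.75 kg / 0.00938889 kg/s = 718.935 s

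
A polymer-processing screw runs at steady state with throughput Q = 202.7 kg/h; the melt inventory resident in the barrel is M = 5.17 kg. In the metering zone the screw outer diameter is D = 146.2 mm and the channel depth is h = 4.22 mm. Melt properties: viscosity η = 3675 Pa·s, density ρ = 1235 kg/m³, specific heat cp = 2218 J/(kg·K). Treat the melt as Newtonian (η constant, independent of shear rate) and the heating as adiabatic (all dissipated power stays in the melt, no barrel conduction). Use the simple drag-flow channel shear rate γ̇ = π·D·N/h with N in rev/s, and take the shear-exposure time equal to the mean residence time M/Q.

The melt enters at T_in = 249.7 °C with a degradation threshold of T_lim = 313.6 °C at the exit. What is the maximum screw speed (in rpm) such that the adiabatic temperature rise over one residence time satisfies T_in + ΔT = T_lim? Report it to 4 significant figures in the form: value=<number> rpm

Q_s = Q / 3600 = 202.7 / 3600 = 0.0563056 kg/s
t_res = M / Q_s = 5.17 / 0.0563056 = 91.8204 s
Geometry in SI: D = 146.2 mm → 0.1462 m, h = 4.22 mm → 0.00422 m
ΔT_a = T_lim − T_in = 313.6 °C − 249.7 °C = 63.9 K
Invert ΔT = ηγ̇²t_res/(ρcp) for γ̇: γ̇_max² = ΔT_a ρ cp / (η t_res) = 63.9·1235·2218 / (3675·91.8204) = 518.72 s⁻²
γ̇_max = sqrt(518.72) = 22.7754 s⁻¹
N_max = γ̇_max h / (πD) = 22.7754·0.00422/(π·0.1462) = 0.209258 rev/s → ×60 = 12.5555 rpm

value=12.56 rpm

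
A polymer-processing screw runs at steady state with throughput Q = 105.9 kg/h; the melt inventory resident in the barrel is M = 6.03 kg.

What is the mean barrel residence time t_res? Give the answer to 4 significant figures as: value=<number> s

Convert throughput: Q = 105.9 kg/h = 105.9/3600 = 0.0294167 kg/s
Mean residence time: t_res = M/Q_s = 6.03 kg / 0.0294167 kg/s = 204.986 s

value=205.0 s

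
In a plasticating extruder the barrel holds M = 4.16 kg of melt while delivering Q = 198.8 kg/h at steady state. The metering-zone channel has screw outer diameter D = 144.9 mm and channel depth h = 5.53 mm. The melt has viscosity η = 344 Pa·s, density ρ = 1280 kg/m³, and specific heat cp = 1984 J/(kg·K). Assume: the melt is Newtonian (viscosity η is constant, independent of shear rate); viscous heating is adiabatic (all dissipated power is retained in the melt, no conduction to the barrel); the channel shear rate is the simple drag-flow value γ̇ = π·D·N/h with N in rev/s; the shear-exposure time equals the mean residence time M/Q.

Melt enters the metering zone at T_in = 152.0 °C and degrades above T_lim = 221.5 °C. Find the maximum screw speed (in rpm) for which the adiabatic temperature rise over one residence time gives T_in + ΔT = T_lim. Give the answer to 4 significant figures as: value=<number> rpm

Convert throughput: Q = 198.8 kg/h = 198.8/3600 = 0.0552222 kg/s
t_res = M / Q_s = 4.16 ÷ 0.0552222 = 75.332 s
Geometry in SI: D = 144.9 mm → 0.1449 m, h = 5.53 mm → 0.00553 m
ΔT_a = T_lim − T_in = 221.5 − 152.0 = 69.5 K
Invert ΔT = ηγ̇²t_res/(ρcp) for γ̇: γ̇_max² = ΔT_a ρ cp / (η t_res) = 69.5·1280·1984 / (344·75.332) = 6810.81 s⁻²
γ̇_max = sqrt(6810.81) = 82.5276 s⁻¹
N_max = γ̇_max h / (πD) = 82.5276·0.00553/(π·0.1449) = 1.00255 rev/s → ×60 = 60.153 rpm

value=60.15 rpm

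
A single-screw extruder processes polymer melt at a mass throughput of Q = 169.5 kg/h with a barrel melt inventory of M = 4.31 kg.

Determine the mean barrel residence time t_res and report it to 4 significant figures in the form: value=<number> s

value=91.54 s

Convert throughput: Q = 169.5 kg/h = 169.5/3600 = 0.0470833 kg/s
t_res = M / Q_s = 4.31 ÷ 0.0470833 = 91.5398 s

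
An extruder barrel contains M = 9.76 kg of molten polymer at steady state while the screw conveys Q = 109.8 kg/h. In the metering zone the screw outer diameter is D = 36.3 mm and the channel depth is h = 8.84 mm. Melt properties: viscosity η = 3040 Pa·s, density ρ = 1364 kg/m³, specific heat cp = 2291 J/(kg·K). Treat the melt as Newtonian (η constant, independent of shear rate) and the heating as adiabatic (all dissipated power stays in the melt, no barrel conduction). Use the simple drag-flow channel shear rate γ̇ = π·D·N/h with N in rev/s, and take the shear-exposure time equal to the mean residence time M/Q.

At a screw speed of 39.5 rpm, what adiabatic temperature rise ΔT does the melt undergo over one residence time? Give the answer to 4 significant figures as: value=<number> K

value=22.45 K

Convert throughput: Q = 109.8 kg/h = 109.8/3600 = 0.0305 kg/s
Mean residence time: t_res = M/Q_s = 9.76 kg / 0.0305 kg/s = 320 s
Geometry in metres: D = 36.3 mm → 0.0363 m, h = 8.84 mm → 0.00884 m; screw speed N = 39.5 rpm = 0.658333 rev/s
γ̇ = π D N / h = (π)(0.0363)(0.658333) / 0.00884 = 8.49278 s⁻¹
ΔT = η·γ̇²·t_res / (ρ·cp) = 3040 · (8.49278)² · 320 / (1364 · 2291) = 22.4535 K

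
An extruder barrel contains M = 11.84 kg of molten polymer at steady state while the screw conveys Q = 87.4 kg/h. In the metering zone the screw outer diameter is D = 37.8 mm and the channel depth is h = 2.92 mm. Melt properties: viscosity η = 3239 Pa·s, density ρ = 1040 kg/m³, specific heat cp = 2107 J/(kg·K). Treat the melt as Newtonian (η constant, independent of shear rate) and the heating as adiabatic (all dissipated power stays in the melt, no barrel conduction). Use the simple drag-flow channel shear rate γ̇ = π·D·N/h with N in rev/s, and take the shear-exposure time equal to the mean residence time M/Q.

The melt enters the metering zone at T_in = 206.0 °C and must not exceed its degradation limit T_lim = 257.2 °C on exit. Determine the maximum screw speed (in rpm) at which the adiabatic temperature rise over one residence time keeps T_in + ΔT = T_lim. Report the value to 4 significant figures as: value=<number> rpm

Q_s = Q / 3600 = 87.4 / 3600 = 0.0242778 kg/s
t_res = M / Q_s = 11.84 / 0.0242778 = 487.689 s
Convert to metres: D = 0.0378 m, h = 0.00292 m
ΔT_a = T_lim − T_in = 257.2 °C − 206.0 °C = 51.2 K
γ̇_max² = ΔT_a·ρ·cp / (η·t_res) = [51.2 × 1040 × 2107] / [3239 × 487.689] = 71.0255 s⁻²
Take the square root: γ̇_max = √(71.0255) = 8.42766 s⁻¹
N_max = γ̇_max h / (πD) = 8.42766·0.00292/(π·0.0378) = 0.207228 rev/s → ×60 = 12.4337 rpm

value=12.43 rpm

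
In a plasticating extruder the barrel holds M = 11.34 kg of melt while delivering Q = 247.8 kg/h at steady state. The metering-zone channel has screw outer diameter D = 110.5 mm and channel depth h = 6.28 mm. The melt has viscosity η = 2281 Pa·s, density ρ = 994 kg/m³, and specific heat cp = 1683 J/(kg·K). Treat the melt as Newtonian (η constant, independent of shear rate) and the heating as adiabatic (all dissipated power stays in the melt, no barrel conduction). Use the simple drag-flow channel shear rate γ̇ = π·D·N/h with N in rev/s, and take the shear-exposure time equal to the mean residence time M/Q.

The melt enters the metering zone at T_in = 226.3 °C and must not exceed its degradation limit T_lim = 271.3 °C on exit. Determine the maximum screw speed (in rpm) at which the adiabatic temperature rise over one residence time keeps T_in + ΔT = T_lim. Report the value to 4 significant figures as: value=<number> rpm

Q_s = Q / 3600 = 247.8 / 3600 = 0.0688333 kg/s
t_res = M / Q_s = 11.34 / 0.0688333 = 164.746 s
Geometry in SI: D = 110.5 mm → 0.1105 m, h = 6.28 mm → 0.00628 m
ΔT_a = T_lim − T_in = 271.3 °C − 226.3 °C = 45 K
γ̇_max² = ΔT_a·ρ·cp/(η·t_res) = 45·994·1683/(2281·164.746) = 200.329 s⁻²
Take the square root: γ̇_max = √(200.329) = 14.1538 s⁻¹
Solve γ̇ = πDN/h for N: N_max = γ̇_max·h/(π·D) = 14.1538 × 0.00628 / (π × 0.1105) = 0.256047 rev/s = 15.3628 rpm

value=15.36 rpm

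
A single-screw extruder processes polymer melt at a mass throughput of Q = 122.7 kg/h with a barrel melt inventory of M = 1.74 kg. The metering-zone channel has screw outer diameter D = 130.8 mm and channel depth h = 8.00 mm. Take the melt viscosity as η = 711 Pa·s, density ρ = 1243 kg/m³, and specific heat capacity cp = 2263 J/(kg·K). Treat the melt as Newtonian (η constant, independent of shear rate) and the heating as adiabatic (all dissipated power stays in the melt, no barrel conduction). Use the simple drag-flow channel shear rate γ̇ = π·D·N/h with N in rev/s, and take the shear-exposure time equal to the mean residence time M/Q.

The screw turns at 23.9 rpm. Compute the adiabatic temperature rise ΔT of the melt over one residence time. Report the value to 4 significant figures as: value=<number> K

Convert throughput: Q = 122.7 kg/h = 122.7/3600 = 0.0340833 kg/s
t_res = M / Q_s = 1.74 ÷ 0.0340833 = 51.0513 s
Geometry in metres: D = 130.8 mm → 0.1308 m, h = 8.00 mm → 0.008 m; screw speed N = 23.9 rpm = 0.398333 rev/s
Shear rate: γ̇ = πDN/h = π·0.1308·0.398333/0.008 = 20.4604 s⁻¹
Adiabatic rise: ΔT = η γ̇² t_res / (ρ cp) = 711·(20.4604)²·51.0513 / (1243·2263) = 5.40194 K

value=5.402 K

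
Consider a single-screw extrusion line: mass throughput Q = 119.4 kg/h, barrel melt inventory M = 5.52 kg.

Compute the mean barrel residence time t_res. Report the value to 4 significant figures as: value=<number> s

Throughput in SI: Q_s = 119.4 kg/h ÷ 3600 s/h = 0.0331667 kg/s
t_res = M / Q_s = 5.52 ÷ 0.0331667 = 166.432 s

value=166.4 s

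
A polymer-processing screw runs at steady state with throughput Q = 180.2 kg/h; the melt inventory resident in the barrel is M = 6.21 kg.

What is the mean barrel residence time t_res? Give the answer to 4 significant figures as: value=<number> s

value=124.1 s

Throughput in SI: Q_s = 180.2 kg/h ÷ 3600 s/h = 0.0500556 kg/s
Mean residence time: t_res = M/Q_s = 6.21 kg / 0.0500556 kg/s = 124.062 s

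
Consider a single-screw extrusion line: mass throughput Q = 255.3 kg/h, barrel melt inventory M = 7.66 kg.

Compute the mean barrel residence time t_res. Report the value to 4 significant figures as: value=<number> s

Convert throughput: Q = 255.3 kg/h = 255.3/3600 = 0.0709167 kg/s
t_res = M / Q_s = 7.66 / 0.0709167 = 108.014 s

value=108.0 s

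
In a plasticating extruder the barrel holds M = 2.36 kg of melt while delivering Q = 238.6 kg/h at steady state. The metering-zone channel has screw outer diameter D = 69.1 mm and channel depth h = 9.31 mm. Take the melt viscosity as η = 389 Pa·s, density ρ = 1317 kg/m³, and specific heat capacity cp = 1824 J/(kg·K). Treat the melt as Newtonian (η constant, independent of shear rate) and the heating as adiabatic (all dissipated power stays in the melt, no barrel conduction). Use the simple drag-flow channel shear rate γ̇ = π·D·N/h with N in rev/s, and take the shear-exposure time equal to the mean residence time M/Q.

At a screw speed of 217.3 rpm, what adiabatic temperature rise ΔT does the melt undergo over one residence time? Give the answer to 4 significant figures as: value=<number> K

value=41.12 K

Convert throughput: Q = 238.6 kg/h = 238.6/3600 = 0.0662778 kg/s
Mean residence time: t_res = M/Q_s = 2.36 kg / 0.0662778 kg/s = 35.6077 s
D = 69.1 mm = 0.0691 m;  h = 9.31 mm = 0.00931 m;  N = 217.3 rpm / 60 = 3.62167 rev/s
γ̇ = π D N / h = (π)(0.0691)(3.62167) / 0.00931 = 84.4475 s⁻¹
Adiabatic rise: ΔT = η γ̇² t_res / (ρ cp) = 389·(84.4475)²·35.6077 / (1317·1824) = 41.1203 K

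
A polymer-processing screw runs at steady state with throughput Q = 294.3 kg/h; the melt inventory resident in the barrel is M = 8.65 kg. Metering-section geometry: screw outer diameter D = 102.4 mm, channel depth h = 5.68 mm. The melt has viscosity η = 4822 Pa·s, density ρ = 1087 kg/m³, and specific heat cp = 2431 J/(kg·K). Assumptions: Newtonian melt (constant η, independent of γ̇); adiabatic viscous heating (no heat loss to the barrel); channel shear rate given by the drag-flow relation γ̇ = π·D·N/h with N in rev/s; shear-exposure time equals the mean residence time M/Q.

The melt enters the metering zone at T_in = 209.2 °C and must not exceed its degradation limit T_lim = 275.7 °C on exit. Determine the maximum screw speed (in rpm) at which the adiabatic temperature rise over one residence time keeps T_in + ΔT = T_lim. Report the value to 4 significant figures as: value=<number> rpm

value=19.66 rpm

Q_s = Q / 3600 = 294.3 / 3600 = 0.08175 kg/s
t_res = M / Q_s = 8.65 ÷ 0.08175 = 105.81 s
D = 102.4 mm = 0.1024 m;  h = 5.68 mm = 0.00568 m
ΔT_a = T_lim − T_in = 275.7 − 209.2 = 66.5 K
γ̇_max² = ΔT_a·ρ·cp / (η·t_res) = [66.5 × 1087 × 2431] / [4822 × 105.81] = 344.414 s⁻²
Take the square root: γ̇_max = √(344.414) = 18.5584 s⁻¹
Solve γ̇ = πDN/h for N: N_max = γ̇_max·h/(π·D) = 18.5584 × 0.00568 / (π × 0.1024) = 0.327672 rev/s = 19.6603 rpm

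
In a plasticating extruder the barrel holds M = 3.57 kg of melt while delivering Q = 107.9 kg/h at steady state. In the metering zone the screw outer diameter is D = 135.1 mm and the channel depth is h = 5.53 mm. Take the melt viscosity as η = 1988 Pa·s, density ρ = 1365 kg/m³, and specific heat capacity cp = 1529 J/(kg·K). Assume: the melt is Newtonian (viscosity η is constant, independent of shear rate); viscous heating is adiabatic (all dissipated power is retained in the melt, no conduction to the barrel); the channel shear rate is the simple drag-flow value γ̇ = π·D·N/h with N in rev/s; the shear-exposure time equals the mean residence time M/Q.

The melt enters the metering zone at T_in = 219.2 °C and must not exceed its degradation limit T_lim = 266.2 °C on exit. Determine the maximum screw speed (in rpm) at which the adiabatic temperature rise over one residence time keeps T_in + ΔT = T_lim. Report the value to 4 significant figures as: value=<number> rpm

value=15.91 rpm

Q_s = Q / 3600 = 107.9 / 3600 = 0.0299722 kg/s
Mean residence time: t_res = M/Q_s = 3.57 kg / 0.0299722 kg/s = 119.11 s
Geometry in SI: D = 135.1 mm → 0.1351 m, h = 5.53 mm → 0.00553 m
ΔT_a = T_lim − T_in = 266.2 °C − 219.2 °C = 47 K
γ̇_max² = ΔT_a·ρ·cp/(η·t_res) = 47·1365·1529/(1988·119.11) = 414.259 s⁻²
γ̇_max = √414.259 = 20.3534 s⁻¹
Solve γ̇ = πDN/h for N: N_max = γ̇_max·h/(π·D) = 20.3534 × 0.00553 / (π × 0.1351) = 0.265189 rev/s = 15.9114 rpm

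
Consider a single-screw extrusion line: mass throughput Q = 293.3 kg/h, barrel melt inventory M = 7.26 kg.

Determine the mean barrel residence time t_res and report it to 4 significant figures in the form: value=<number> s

value=89.11 s

Convert throughput: Q = 293.3 kg/h = 293.3/3600 = 0.0814722 kg/s
Mean residence time: t_res = M/Q_s = 7.26 kg / 0.0814722 kg/s = 89.1101 s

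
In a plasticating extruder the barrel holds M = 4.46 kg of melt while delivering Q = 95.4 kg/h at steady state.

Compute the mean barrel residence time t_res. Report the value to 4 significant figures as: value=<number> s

Q_s = Q / 3600 = 95.4 / 3600 = 0.0265 kg/s
t_res = M / Q_s = 4.46 / 0.0265 = 168.302 s

value=168.3 s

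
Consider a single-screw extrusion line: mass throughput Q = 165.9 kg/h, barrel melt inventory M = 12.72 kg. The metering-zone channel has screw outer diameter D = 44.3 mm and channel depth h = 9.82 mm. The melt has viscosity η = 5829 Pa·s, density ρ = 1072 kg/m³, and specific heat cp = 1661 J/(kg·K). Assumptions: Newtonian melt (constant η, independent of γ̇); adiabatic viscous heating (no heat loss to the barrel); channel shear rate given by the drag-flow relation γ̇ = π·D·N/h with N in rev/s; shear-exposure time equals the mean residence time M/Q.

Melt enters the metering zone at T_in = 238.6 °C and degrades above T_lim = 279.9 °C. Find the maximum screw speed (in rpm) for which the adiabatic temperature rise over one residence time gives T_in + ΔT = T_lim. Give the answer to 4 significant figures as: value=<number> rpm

value=28.62 rpm

Throughput in SI: Q_s = 165.9 kg/h ÷ 3600 s/h = 0.0460833 kg/s
t_res = M / Q_s = 12.72 / 0.0460833 = 276.022 s
Geometry in SI: D = 44.3 mm → 0.0443 m, h = 9.82 mm → 0.00982 m
ΔT_a = T_lim − T_in = 279.9 − 238.6 = 41.3 K
Invert ΔT = ηγ̇²t_res/(ρcp) for γ̇: γ̇_max² = ΔT_a ρ cp / (η t_res) = 41.3·1072·1661 / (5829·276.022) = 45.7064 s⁻²
γ̇_max = sqrt(45.7064) = 6.76065 s⁻¹
Solve γ̇ = πDN/h for N: N_max = γ̇_max·h/(π·D) = 6.76065 × 0.00982 / (π × 0.0443) = 0.477031 rev/s = 28.6219 rpm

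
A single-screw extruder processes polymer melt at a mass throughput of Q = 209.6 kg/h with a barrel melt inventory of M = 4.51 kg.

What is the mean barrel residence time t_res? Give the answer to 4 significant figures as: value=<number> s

value=77.46 s

Throughput in SI: Q_s = 209.6 kg/h ÷ 3600 s/h = 0.0582222 kg/s
Mean residence time: t_res = M/Q_s = 4.51 kg / 0.0582222 kg/s = 77.4618 s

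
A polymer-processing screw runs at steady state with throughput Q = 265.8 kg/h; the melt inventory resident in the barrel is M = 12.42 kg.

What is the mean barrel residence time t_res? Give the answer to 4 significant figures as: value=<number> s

value=168.2 s

Convert throughput: Q = 265.8 kg/h = 265.8/3600 = 0.0738333 kg/s
Mean residence time: t_res = M/Q_s = 12.42 kg / 0.0738333 kg/s = 168.217 s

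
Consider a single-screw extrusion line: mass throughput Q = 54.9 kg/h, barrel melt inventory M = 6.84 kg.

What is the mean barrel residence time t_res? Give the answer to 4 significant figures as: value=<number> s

value=448.5 s

Q_s = Q / 3600 = 54.9 / 3600 = 0.01525 kg/s
t_res = M / Q_s = 6.84 ÷ 0.01525 = 448.525 s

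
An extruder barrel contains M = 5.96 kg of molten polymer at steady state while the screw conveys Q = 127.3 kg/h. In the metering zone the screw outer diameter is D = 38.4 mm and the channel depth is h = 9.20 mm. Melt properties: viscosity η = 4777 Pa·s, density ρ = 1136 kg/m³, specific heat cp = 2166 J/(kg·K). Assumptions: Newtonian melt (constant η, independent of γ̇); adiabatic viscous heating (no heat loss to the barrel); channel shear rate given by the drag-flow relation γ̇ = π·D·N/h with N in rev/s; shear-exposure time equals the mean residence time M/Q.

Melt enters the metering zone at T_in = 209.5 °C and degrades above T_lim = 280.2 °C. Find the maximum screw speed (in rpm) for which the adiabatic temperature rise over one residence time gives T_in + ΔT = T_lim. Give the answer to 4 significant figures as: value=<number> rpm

Convert throughput: Q = 127.3 kg/h = 127.3/3600 = 0.0353611 kg/s
t_res = M / Q_s = 5.96 / 0.0353611 = 168.547 s
Geometry in SI: D = 38.4 mm → 0.0384 m, h = 9.20 mm → 0.0092 m
ΔT_a = T_lim − T_in = 280.2 °C − 209.5 °C = 70.7 K
γ̇_max² = ΔT_a·ρ·cp/(η·t_res) = 70.7·1136·2166/(4777·168.547) = 216.063 s⁻²
γ̇_max = sqrt(216.063) = 14.6991 s⁻¹
N_max = γ̇_max·h / (π·D) = 14.6991 · 0.0092 / (π · 0.0384) = 1.12098 rev/s = 67.2587 rpm

value=67.26 rpm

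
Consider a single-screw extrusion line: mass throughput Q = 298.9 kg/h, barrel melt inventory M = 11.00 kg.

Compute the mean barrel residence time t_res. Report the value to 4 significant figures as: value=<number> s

value=132.5 s

Throughput in SI: Q_s = 298.9 kg/h ÷ 3600 s/h = 0.0830278 kg/s
t_res = M / Q_s = 11.00 ÷ 0.0830278 = 132.486 s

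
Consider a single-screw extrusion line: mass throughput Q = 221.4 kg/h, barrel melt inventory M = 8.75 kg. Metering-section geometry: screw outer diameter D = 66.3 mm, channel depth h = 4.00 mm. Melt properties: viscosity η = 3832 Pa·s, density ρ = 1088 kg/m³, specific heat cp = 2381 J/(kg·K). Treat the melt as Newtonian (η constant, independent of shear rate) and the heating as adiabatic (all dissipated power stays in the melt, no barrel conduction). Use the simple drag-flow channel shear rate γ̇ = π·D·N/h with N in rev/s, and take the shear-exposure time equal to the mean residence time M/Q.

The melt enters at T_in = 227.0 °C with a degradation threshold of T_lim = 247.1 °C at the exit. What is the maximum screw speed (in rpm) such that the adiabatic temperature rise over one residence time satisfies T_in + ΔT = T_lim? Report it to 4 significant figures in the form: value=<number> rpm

Q_s = Q / 3600 = 221.4 / 3600 = 0.0615 kg/s
t_res = M / Q_s = 8.75 / 0.0615 = 142.276 s
Convert to metres: D = 0.0663 m, h = 0.004 m
Allowable rise: ΔT_a = T_lim − T_in = 247.1 − 227.0 = 20.1 K
γ̇_max² = ΔT_a·ρ·cp/(η·t_res) = 20.1·1088·2381/(3832·142.276) = 95.505 s⁻²
γ̇_max = sqrt(95.505) = 9.77266 s⁻¹
N_max = γ̇_max h / (πD) = 9.77266·0.004/(π·0.0663) = 0.187676 rev/s → ×60 = 11.2606 rpm

value=11.26 rpm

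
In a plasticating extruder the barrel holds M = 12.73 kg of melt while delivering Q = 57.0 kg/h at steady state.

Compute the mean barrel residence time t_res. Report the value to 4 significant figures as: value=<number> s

value=804.0 s

Convert throughput: Q = 57.0 kg/h = 57.0/3600 = 0.0158333 kg/s
Mean residence time: t_res = M/Q_s = 12.73 kg / 0.0158333 kg/s = 804 s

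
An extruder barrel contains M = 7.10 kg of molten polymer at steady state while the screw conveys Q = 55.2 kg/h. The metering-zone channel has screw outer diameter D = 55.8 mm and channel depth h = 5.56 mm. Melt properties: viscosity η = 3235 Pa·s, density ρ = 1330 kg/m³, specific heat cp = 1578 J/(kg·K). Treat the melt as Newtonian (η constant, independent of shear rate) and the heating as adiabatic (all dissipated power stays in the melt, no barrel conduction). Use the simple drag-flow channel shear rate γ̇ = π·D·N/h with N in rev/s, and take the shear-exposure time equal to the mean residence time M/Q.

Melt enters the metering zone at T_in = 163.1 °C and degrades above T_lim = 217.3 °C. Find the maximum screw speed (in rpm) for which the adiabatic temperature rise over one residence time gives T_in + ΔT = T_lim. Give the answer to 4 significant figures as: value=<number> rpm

Throughput in SI: Q_s = 55.2 kg/h ÷ 3600 s/h = 0.0153333 kg/s
Mean residence time: t_res = M/Q_s = 7.10 kg / 0.0153333 kg/s = 463.043 s
D = 55.8 mm = 0.0558 m;  h = 5.56 mm = 0.00556 m
ΔT_a = T_lim − T_in = 217.3 °C − 163.1 °C = 54.2 K
Invert ΔT = ηγ̇²t_res/(ρcp) for γ̇: γ̇_max² = ΔT_a ρ cp / (η t_res) = 54.2·1330·1578 / (3235·463.043) = 75.9385 s⁻²
γ̇_max = √75.9385 = 8.71427 s⁻¹
Solve γ̇ = πDN/h for N: N_max = γ̇_max·h/(π·D) = 8.71427 × 0.00556 / (π × 0.0558) = 0.27639 rev/s = 16.5834 rpm

value=16.58 rpm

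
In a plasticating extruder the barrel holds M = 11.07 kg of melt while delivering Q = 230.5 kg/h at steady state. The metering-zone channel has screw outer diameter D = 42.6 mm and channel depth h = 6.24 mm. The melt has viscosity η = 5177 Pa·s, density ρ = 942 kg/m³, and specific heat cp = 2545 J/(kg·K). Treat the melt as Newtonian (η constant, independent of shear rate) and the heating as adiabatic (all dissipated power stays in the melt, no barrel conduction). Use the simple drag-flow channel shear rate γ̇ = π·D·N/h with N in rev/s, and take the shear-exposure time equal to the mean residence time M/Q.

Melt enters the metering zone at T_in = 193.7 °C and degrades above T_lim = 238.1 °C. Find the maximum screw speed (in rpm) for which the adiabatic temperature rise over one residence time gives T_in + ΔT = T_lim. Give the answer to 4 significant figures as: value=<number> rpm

Throughput in SI: Q_s = 230.5 kg/h ÷ 3600 s/h = 0.0640278 kg/s
t_res = M / Q_s = 11.07 ÷ 0.0640278 = 172.894 s
Geometry in SI: D = 42.6 mm → 0.0426 m, h = 6.24 mm → 0.00624 m
Allowable rise: ΔT_a = T_lim − T_in = 238.1 − 193.7 = 44.4 K
γ̇_max² = ΔT_a·ρ·cp / (η·t_res) = [44.4 × 942 × 2545] / [5177 × 172.894] = 118.923 s⁻²
Take the square root: γ̇_max = √(118.923) = 10.9052 s⁻¹
N_max = γ̇_max h / (πD) = 10.9052·0.00624/(π·0.0426) = 0.508461 rev/s → ×60 = 30.5076 rpm

value=30.51 rpm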